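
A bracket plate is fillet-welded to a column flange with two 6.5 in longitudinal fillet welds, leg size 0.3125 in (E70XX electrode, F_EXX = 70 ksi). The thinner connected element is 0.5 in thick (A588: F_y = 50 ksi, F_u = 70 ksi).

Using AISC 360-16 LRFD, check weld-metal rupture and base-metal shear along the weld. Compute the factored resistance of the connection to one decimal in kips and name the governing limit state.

90.5 kips (weld metal governs)

Weld metal: throat = 0.707×0.3125 = 0.22094 in, L = 2×6.5 = 13 in. φR_n = 0.75 × 0.6 × 70 × 0.22094 × 13 = 90.5 kips.
Base metal shear (0.5 in plate): yield φR_n = 1.0×0.6×50×0.5×13 = 195.0 kips; rupture φR_n = 0.75×0.6×70×0.5×13 = 204.8 kips; take 195.0 kips (yield).
Governing: min(90.5, 195.0) = 90.5 kips → weld metal.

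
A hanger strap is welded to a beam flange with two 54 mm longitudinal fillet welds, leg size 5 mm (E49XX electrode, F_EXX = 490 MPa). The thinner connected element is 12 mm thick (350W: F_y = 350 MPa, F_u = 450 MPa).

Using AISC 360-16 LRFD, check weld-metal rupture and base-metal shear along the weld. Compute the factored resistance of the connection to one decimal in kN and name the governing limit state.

Weld metal: throat = 0.707×5 = 3.535 mm, L = 2×54 = 108 mm. φR_n = 0.75 × 0.6 × 490 × 3.535 × 108 = 84.2 kN.
Base metal shear (12 mm plate): yield φR_n = 1.0×0.6×350×12×108 = 272.2 kN; rupture φR_n = 0.75×0.6×450×12×108 = 262.4 kN; take 262.4 kN (rupture).
Governing: min(84.2, 262.4) = 84.2 kN → weld metal.

84.2 kN (weld metal governs)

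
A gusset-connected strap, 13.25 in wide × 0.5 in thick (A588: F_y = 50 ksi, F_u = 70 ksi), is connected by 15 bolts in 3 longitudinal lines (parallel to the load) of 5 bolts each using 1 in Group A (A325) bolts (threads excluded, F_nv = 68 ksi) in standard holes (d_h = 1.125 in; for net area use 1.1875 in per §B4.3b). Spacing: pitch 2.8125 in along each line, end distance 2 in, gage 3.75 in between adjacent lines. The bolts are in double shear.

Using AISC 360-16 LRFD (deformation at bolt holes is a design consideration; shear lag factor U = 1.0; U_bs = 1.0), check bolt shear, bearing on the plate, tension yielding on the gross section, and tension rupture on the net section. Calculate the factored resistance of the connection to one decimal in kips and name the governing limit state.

254.3 kips (net-section rupture governs)

Bolt shear: A_b = π(1)²/4 = 0.7854 in². φR_n = 0.75 × 68 × 0.7854 × 15 × 2 = 1201.7 kips.
Bearing (0.5 in plate, F_u = 70 ksi): end bolts L_c = 2 − 1.125/2 = 1.4375, R_n = min(1.2×1.4375×0.5×70, 2.4×1×0.5×70) = 60.375 kips/bolt; interior L_c = 2.8125 − 1.125 = 1.6875, R_n = 70.875 kips/bolt. φR_n = 0.75 × (3×60.375 + 12×70.875) = 773.7 kips.
Tension yield (gross): A_g = 13.25×0.5 = 6.625 in². φR_n = 0.90 × 50 × 6.625 = 298.1 kips.
Tension rupture (net): A_n = (13.25 − 3×1.1875)×0.5 = 4.8438 in² (U = 1.0, A_e = A_n). φR_n = 0.75 × 70 × 4.8438 = 254.3 kips.
Governing: min(1201.7, 773.7, 298.1, 254.3) = 254.3 kips → net-section rupture.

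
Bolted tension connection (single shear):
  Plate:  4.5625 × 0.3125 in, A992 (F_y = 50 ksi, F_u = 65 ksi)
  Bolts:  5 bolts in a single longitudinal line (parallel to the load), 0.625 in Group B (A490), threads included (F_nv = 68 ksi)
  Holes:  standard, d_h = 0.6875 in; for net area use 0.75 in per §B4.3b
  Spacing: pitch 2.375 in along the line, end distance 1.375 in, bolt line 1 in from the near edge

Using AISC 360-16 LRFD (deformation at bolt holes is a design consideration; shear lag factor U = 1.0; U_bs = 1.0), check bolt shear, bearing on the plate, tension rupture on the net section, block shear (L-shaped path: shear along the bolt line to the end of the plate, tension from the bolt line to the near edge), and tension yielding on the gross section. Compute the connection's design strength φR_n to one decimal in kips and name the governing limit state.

Bolt shear: A_b = π(0.625)²/4 = 0.3068 in². φR_n = 0.75 × 68 × 0.3068 × 5 × 1 = 78.2 kips.
Bearing (0.3125 in plate, F_u = 65 ksi): end bolts L_c = 1.375 − 0.6875/2 = 1.03125, R_n = min(1.2×1.03125×0.3125×65, 2.4×0.625×0.3125×65) = 25.137 kips/bolt; interior L_c = 2.375 − 0.6875 = 1.6875, R_n = 30.469 kips/bolt. φR_n = 0.75 × (1×25.137 + 4×30.469) = 110.3 kips.
Tension rupture (net): A_n = (4.5625 − 1×0.75)×0.3125 = 1.1914 in² (U = 1.0, A_e = A_n). φR_n = 0.75 × 65 × 1.1914 = 58.1 kips.
Block shear: shear path 1×[1.375+4×2.375] = 1×10.875 in, A_gv = 3.3984, A_nv = 1×(10.875 − 4.5×0.75)×0.3125 = 2.3438 in²; tension to near edge: (1 − 0.5×0.75)×0.3125 = 0.19531 in². R_n = min(0.6×65×2.3438, 0.6×50×3.3984) + 1.0×65×0.19531 = min(91.408, 101.95) + 12.695 = 104.1 kips. φR_n = 0.75 × 104.1 = 78.1 kips.
Tension yield (gross): A_g = 4.5625×0.3125 = 1.4258 in². φR_n = 0.90 × 50 × 1.4258 = 64.2 kips.
Governing: min(78.2, 110.3, 58.1, 78.1, 64.2) = 58.1 kips → net-section rupture.

58.1 kips (net-section rupture governs)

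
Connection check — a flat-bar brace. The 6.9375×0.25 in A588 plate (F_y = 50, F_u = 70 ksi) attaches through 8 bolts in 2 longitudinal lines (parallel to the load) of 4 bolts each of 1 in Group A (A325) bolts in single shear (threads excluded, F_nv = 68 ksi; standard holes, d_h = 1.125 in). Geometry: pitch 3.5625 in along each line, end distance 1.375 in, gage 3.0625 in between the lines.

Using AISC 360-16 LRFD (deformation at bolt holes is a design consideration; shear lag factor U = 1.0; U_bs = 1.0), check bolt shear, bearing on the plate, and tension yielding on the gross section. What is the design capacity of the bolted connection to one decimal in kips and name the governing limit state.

Bolt shear: A_b = π(1)²/4 = 0.7854 in². φR_n = 0.75 × 68 × 0.7854 × 8 × 1 = 320.4 kips.
Bearing (0.25 in plate, F_u = 70 ksi): end bolts L_c = 1.375 − 1.125/2 = 0.8125, R_n = min(1.2×0.8125×0.25×70, 2.4×1×0.25×70) = 17.063 kips/bolt; interior L_c = 3.5625 − 1.125 = 2.4375, R_n = 42 kips/bolt. φR_n = 0.75 × (2×17.063 + 6×42) = 214.6 kips.
Tension yield (gross): A_g = 6.9375×0.25 = 1.7344 in². φR_n = 0.90 × 50 × 1.7344 = 78.0 kips.
Governing: min(320.4, 214.6, 78.0) = 78.0 kips → gross-section yield.

78.0 kips (gross-section yield governs)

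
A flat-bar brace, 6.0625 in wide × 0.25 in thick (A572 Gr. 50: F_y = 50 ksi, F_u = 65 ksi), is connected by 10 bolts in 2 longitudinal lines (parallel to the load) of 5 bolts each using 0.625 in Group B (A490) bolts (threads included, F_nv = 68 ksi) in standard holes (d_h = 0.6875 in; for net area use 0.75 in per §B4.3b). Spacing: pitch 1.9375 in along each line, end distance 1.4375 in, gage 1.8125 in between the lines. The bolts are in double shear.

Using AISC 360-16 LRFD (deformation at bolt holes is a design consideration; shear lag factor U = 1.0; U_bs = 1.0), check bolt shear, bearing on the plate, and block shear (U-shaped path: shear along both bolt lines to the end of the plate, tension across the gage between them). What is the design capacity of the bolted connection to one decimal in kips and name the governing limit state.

Bolt shear: A_b = π(0.625)²/4 = 0.3068 in². φR_n = 0.75 × 68 × 0.3068 × 10 × 2 = 312.9 kips.
Bearing (0.25 in plate, F_u = 65 ksi): end bolts L_c = 1.4375 − 0.6875/2 = 1.09375, R_n = min(1.2×1.09375×0.25×65, 2.4×0.625×0.25×65) = 21.328 kips/bolt; interior L_c = 1.9375 − 0.6875 = 1.25, R_n = 24.375 kips/bolt. φR_n = 0.75 × (2×21.328 + 8×24.375) = 178.2 kips.
Block shear: shear path 2×[1.4375+4×1.9375] = 2×9.1875 in, A_gv = 4.5938, A_nv = 2×(9.1875 − 4.5×0.75)×0.25 = 2.9063 in²; tension across gage: (1.8125 − 1×0.75)×0.25 = 0.26563 in². R_n = min(0.6×65×2.9063, 0.6×50×4.5938) + 1.0×65×0.26563 = min(113.35, 137.81) + 17.266 = 130.62 kips. φR_n = 0.75 × 130.62 = 98.0 kips.
Governing: min(312.9, 178.2, 98.0) = 98.0 kips → block shear.

98.0 kips (block shear governs)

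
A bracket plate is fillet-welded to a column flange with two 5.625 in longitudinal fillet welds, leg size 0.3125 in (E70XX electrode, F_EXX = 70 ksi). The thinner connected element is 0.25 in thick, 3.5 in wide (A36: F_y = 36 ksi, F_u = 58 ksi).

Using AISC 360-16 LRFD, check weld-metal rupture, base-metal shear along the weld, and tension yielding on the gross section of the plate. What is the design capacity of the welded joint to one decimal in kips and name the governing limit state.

28.4 kips (gross-section yield governs)

Weld metal: throat = 0.707×0.3125 = 0.22094 in, L = 2×5.625 = 11.25 in. φR_n = 0.75 × 0.6 × 70 × 0.22094 × 11.25 = 78.3 kips.
Base metal shear (0.25 in plate): yield φR_n = 1.0×0.6×36×0.25×11.25 = 60.8 kips; rupture φR_n = 0.75×0.6×58×0.25×11.25 = 73.4 kips; take 60.8 kips (yield).
Tension yield (gross): A_g = 3.5×0.25 = 0.875 in². φR_n = 0.90 × 36 × 0.875 = 28.4 kips.
Governing: min(78.3, 60.8, 28.4) = 28.4 kips → gross-section yield.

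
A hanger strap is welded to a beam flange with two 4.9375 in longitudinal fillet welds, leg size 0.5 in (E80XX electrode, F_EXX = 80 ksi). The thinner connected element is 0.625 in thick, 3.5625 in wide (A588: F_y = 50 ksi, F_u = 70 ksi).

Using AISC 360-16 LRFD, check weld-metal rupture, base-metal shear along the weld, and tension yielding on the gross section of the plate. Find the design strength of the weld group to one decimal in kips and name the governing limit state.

100.2 kips (gross-section yield governs)

Weld metal: throat = 0.707×0.5 = 0.3535 in, L = 2×4.9375 = 9.875 in. φR_n = 0.75 × 0.6 × 80 × 0.3535 × 9.875 = 125.7 kips.
Base metal shear (0.625 in plate): yield φR_n = 1.0×0.6×50×0.625×9.875 = 185.2 kips; rupture φR_n = 0.75×0.6×70×0.625×9.875 = 194.4 kips; take 185.2 kips (yield).
Tension yield (gross): A_g = 3.5625×0.625 = 2.2266 in². φR_n = 0.90 × 50 × 2.2266 = 100.2 kips.
Governing: min(125.7, 185.2, 100.2) = 100.2 kips → gross-section yield.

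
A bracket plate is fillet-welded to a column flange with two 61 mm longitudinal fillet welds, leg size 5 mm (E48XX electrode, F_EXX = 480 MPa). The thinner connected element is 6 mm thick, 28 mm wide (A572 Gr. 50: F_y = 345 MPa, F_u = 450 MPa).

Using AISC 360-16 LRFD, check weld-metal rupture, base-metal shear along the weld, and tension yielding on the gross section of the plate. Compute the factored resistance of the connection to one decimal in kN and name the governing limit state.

52.2 kN (gross-section yield governs)

Weld metal: throat = 0.707×5 = 3.535 mm, L = 2×61 = 122 mm. φR_n = 0.75 × 0.6 × 480 × 3.535 × 122 = 93.2 kN.
Base metal shear (6 mm plate): yield φR_n = 1.0×0.6×345×6×122 = 151.5 kN; rupture φR_n = 0.75×0.6×450×6×122 = 148.2 kN; take 148.2 kN (rupture).
Tension yield (gross): A_g = 28×6 = 168 mm². φR_n = 0.90 × 345 × 168 = 52.2 kN.
Governing: min(93.2, 148.2, 52.2) = 52.2 kN → gross-section yield.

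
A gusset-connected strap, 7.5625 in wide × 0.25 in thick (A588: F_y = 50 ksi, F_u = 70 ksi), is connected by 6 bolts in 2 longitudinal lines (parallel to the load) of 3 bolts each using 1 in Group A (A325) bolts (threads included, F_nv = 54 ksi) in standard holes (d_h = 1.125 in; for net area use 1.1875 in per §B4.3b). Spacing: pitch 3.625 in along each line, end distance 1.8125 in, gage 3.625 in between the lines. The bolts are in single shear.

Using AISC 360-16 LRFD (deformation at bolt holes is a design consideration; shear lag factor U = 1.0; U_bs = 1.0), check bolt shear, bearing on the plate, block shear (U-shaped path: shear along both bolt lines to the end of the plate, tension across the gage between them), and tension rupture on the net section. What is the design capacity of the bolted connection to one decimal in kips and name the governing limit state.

Bolt shear: A_b = π(1)²/4 = 0.7854 in². φR_n = 0.75 × 54 × 0.7854 × 6 × 1 = 190.9 kips.
Bearing (0.25 in plate, F_u = 70 ksi): end bolts L_c = 1.8125 − 1.125/2 = 1.25, R_n = min(1.2×1.25×0.25×70, 2.4×1×0.25×70) = 26.25 kips/bolt; interior L_c = 3.625 − 1.125 = 2.5, R_n = 42 kips/bolt. φR_n = 0.75 × (2×26.25 + 4×42) = 165.4 kips.
Block shear: shear path 2×[1.8125+2×3.625] = 2×9.0625 in, A_gv = 4.5313, A_nv = 2×(9.0625 − 2.5×1.1875)×0.25 = 3.0469 in²; tension across gage: (3.625 − 1×1.1875)×0.25 = 0.60938 in². R_n = min(0.6×70×3.0469, 0.6×50×4.5313) + 1.0×70×0.60938 = min(127.97, 135.94) + 42.657 = 170.63 kips. φR_n = 0.75 × 170.63 = 128.0 kips.
Tension rupture (net): A_n = (7.5625 − 2×1.1875)×0.25 = 1.2969 in² (U = 1.0, A_e = A_n). φR_n = 0.75 × 70 × 1.2969 = 68.1 kips.
Governing: min(190.9, 165.4, 128.0, 68.1) = 68.1 kips → net-section rupture.

68.1 kips (net-section rupture governs)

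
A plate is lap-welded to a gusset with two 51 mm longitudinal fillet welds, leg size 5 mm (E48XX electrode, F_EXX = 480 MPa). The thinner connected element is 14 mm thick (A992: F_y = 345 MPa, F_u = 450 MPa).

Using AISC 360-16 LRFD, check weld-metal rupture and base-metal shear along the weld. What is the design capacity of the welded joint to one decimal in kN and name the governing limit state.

Weld metal: throat = 0.707×5 = 3.535 mm, L = 2×51 = 102 mm. φR_n = 0.75 × 0.6 × 480 × 3.535 × 102 = 77.9 kN.
Base metal shear (14 mm plate): yield φR_n = 1.0×0.6×345×14×102 = 295.6 kN; rupture φR_n = 0.75×0.6×450×14×102 = 289.2 kN; take 289.2 kN (rupture).
Governing: min(77.9, 289.2) = 77.9 kN → weld metal.

77.9 kN (weld metal governs)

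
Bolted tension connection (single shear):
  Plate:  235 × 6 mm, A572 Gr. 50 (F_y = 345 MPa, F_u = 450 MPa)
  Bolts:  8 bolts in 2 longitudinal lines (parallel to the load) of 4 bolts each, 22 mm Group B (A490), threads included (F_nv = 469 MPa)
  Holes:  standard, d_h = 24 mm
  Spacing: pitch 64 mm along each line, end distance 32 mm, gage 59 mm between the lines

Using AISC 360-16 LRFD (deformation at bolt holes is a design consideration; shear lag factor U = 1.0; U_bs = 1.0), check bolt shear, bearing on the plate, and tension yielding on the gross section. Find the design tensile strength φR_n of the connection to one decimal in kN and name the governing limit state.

437.8 kN (gross-section yield governs)

Bolt shear: A_b = π(22)²/4 = 380.13 mm². φR_n = 0.75 × 469 × 380.13 × 8 × 1 = 1069.7 kN.
Bearing (6 mm plate, F_u = 450 MPa): end bolts L_c = 32 − 24/2 = 20, R_n = min(1.2×20×6×450, 2.4×22×6×450) = 64.8 kN/bolt; interior L_c = 64 − 24 = 40, R_n = 129.6 kN/bolt. φR_n = 0.75 × (2×64.8 + 6×129.6) = 680.4 kN.
Tension yield (gross): A_g = 235×6 = 1410 mm². φR_n = 0.90 × 345 × 1410 = 437.8 kN.
Governing: min(1069.7, 680.4, 437.8) = 437.8 kN → gross-section yield.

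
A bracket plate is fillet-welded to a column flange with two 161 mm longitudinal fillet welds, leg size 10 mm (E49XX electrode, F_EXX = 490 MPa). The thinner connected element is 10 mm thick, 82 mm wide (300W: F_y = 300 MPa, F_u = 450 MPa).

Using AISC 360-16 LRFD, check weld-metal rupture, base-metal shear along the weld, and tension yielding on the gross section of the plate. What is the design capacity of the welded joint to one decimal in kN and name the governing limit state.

221.4 kN (gross-section yield governs)

Weld metal: throat = 0.707×10 = 7.07 mm, L = 2×161 = 322 mm. φR_n = 0.75 × 0.6 × 490 × 7.07 × 322 = 502.0 kN.
Base metal shear (10 mm plate): yield φR_n = 1.0×0.6×300×10×322 = 579.6 kN; rupture φR_n = 0.75×0.6×450×10×322 = 652.1 kN; take 579.6 kN (yield).
Tension yield (gross): A_g = 82×10 = 820 mm². φR_n = 0.90 × 300 × 820 = 221.4 kN.
Governing: min(502.0, 579.6, 221.4) = 221.4 kN → gross-section yield.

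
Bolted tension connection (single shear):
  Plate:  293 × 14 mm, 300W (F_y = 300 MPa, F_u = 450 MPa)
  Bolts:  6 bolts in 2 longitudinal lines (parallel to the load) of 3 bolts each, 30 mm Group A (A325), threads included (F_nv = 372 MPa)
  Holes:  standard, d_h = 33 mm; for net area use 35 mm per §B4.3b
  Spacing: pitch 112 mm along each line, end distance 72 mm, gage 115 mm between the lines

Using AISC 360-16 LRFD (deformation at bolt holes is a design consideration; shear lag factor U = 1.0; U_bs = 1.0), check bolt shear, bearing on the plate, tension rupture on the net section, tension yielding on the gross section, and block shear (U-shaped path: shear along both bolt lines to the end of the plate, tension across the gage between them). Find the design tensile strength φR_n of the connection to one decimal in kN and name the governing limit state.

1053.7 kN (net-section rupture governs)

Bolt shear: A_b = π(30)²/4 = 706.86 mm². φR_n = 0.75 × 372 × 706.86 × 6 × 1 = 1183.3 kN.
Bearing (14 mm plate, F_u = 450 MPa): end bolts L_c = 72 − 33/2 = 55.5, R_n = min(1.2×55.5×14×450, 2.4×30×14×450) = 419.58 kN/bolt; interior L_c = 112 − 33 = 79, R_n = 453.6 kN/bolt. φR_n = 0.75 × (2×419.58 + 4×453.6) = 1990.2 kN.
Tension rupture (net): A_n = (293 − 2×35)×14 = 3122 mm² (U = 1.0, A_e = A_n). φR_n = 0.75 × 450 × 3122 = 1053.7 kN.
Tension yield (gross): A_g = 293×14 = 4102 mm². φR_n = 0.90 × 300 × 4102 = 1107.5 kN.
Block shear: shear path 2×[72+2×112] = 2×296 mm, A_gv = 8288, A_nv = 2×(296 − 2.5×35)×14 = 5838 mm²; tension across gage: (115 − 1×35)×14 = 1120 mm². R_n = min(0.6×450×5838, 0.6×300×8288) + 1.0×450×1120 = min(1576.3, 1491.8) + 504 = 1995.8 kN. φR_n = 0.75 × 1995.8 = 1496.9 kN.
Governing: min(1183.3, 1990.2, 1053.7, 1107.5, 1496.9) = 1053.7 kN → net-section rupture.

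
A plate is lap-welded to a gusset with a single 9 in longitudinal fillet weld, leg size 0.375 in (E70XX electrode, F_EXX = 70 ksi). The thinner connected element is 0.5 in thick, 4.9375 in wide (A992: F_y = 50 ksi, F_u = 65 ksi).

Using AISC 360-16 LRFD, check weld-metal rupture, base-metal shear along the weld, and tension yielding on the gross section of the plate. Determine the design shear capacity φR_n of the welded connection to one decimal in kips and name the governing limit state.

Weld metal: throat = 0.707×0.375 = 0.26513 in, L = 9 in. φR_n = 0.75 × 0.6 × 70 × 0.26513 × 9 = 75.2 kips.
Base metal shear (0.5 in plate): yield φR_n = 1.0×0.6×50×0.5×9 = 135.0 kips; rupture φR_n = 0.75×0.6×65×0.5×9 = 131.6 kips; take 131.6 kips (rupture).
Tension yield (gross): A_g = 4.9375×0.5 = 2.4688 in². φR_n = 0.90 × 50 × 2.4688 = 111.1 kips.
Governing: min(75.2, 131.6, 111.1) = 75.2 kips → weld metal.

75.2 kips (weld metal governs)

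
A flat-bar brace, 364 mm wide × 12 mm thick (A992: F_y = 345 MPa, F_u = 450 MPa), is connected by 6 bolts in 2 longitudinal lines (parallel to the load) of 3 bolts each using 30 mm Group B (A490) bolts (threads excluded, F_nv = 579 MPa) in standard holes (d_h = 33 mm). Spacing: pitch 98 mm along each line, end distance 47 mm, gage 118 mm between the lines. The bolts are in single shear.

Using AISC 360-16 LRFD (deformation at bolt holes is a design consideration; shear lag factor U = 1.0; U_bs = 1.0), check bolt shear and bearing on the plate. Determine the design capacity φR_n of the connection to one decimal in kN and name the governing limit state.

Bolt shear: A_b = π(30)²/4 = 706.86 mm². φR_n = 0.75 × 579 × 706.86 × 6 × 1 = 1841.7 kN.
Bearing (12 mm plate, F_u = 450 MPa): end bolts L_c = 47 − 33/2 = 30.5, R_n = min(1.2×30.5×12×450, 2.4×30×12×450) = 197.64 kN/bolt; interior L_c = 98 − 33 = 65, R_n = 388.8 kN/bolt. φR_n = 0.75 × (2×197.64 + 4×388.8) = 1462.9 kN.
Governing: min(1841.7, 1462.9) = 1462.9 kN → bearing.

1462.9 kN (bearing governs)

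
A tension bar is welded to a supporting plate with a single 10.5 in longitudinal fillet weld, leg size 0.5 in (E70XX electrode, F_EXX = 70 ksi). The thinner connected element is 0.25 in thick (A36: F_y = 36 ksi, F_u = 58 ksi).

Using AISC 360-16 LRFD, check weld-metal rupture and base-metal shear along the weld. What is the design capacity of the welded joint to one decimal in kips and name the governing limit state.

56.7 kips (base-metal shear governs)

Weld metal: throat = 0.707×0.5 = 0.3535 in, L = 10.5 in. φR_n = 0.75 × 0.6 × 70 × 0.3535 × 10.5 = 116.9 kips.
Base metal shear (0.25 in plate): yield φR_n = 1.0×0.6×36×0.25×10.5 = 56.7 kips; rupture φR_n = 0.75×0.6×58×0.25×10.5 = 68.5 kips; take 56.7 kips (yield).
Governing: min(116.9, 56.7) = 56.7 kips → base-metal shear.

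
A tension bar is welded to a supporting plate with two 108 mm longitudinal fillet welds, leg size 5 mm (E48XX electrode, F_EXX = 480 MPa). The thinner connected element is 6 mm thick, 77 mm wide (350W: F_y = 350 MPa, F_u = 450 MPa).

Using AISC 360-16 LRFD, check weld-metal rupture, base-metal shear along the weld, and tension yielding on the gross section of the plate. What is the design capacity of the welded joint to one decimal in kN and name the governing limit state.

145.5 kN (gross-section yield governs)

Weld metal: throat = 0.707×5 = 3.535 mm, L = 2×108 = 216 mm. φR_n = 0.75 × 0.6 × 480 × 3.535 × 216 = 164.9 kN.
Base metal shear (6 mm plate): yield φR_n = 1.0×0.6×350×6×216 = 272.2 kN; rupture φR_n = 0.75×0.6×450×6×216 = 262.4 kN; take 262.4 kN (rupture).
Tension yield (gross): A_g = 77×6 = 462 mm². φR_n = 0.90 × 350 × 462 = 145.5 kN.
Governing: min(164.9, 262.4, 145.5) = 145.5 kN → gross-section yield.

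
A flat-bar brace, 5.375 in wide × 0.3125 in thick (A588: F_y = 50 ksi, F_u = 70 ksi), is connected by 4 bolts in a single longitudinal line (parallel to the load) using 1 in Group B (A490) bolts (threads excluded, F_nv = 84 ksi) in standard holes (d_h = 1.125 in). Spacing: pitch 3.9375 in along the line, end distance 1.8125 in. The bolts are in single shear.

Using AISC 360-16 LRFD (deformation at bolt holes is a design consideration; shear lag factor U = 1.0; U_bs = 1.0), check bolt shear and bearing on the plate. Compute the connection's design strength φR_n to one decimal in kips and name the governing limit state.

142.7 kips (bearing governs)

Bolt shear: A_b = π(1)²/4 = 0.7854 in². φR_n = 0.75 × 84 × 0.7854 × 4 × 1 = 197.9 kips.
Bearing (0.3125 in plate, F_u = 70 ksi): end bolts L_c = 1.8125 − 1.125/2 = 1.25, R_n = min(1.2×1.25×0.3125×70, 2.4×1×0.3125×70) = 32.813 kips/bolt; interior L_c = 3.9375 − 1.125 = 2.8125, R_n = 52.5 kips/bolt. φR_n = 0.75 × (1×32.813 + 3×52.5) = 142.7 kips.
Governing: min(197.9, 142.7) = 142.7 kips → bearing.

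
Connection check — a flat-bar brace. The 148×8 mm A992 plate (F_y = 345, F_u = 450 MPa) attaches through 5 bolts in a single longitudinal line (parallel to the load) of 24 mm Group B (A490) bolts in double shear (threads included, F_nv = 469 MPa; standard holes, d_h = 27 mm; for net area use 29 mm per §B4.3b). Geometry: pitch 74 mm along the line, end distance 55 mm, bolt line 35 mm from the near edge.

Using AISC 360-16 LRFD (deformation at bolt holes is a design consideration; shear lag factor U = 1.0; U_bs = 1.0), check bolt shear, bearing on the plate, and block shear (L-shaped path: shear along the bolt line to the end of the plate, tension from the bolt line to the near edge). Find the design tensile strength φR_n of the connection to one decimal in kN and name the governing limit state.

Bolt shear: A_b = π(24)²/4 = 452.39 mm². φR_n = 0.75 × 469 × 452.39 × 5 × 2 = 1591.3 kN.
Bearing (8 mm plate, F_u = 450 MPa): end bolts L_c = 55 − 27/2 = 41.5, R_n = min(1.2×41.5×8×450, 2.4×24×8×450) = 179.28 kN/bolt; interior L_c = 74 − 27 = 47, R_n = 203.04 kN/bolt. φR_n = 0.75 × (1×179.28 + 4×203.04) = 743.6 kN.
Block shear: shear path 1×[55+4×74] = 1×351 mm, A_gv = 2808, A_nv = 1×(351 − 4.5×29)×8 = 1764 mm²; tension to near edge: (35 − 0.5×29)×8 = 164 mm². R_n = min(0.6×450×1764, 0.6×345×2808) + 1.0×450×164 = min(476.28, 581.26) + 73.8 = 550.08 kN. φR_n = 0.75 × 550.08 = 412.6 kN.
Governing: min(1591.3, 743.6, 412.6) = 412.6 kN → block shear.

412.6 kN (block shear governs)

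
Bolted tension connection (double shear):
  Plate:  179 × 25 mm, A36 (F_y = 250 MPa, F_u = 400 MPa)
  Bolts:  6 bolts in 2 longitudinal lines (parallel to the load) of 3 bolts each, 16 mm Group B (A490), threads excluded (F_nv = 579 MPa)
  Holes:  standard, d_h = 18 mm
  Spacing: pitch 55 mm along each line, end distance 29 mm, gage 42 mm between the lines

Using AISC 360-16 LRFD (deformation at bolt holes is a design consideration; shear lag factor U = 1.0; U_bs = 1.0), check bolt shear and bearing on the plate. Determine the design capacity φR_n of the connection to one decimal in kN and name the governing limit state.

Bolt shear: A_b = π(16)²/4 = 201.06 mm². φR_n = 0.75 × 579 × 201.06 × 6 × 2 = 1047.7 kN.
Bearing (25 mm plate, F_u = 400 MPa): end bolts L_c = 29 − 18/2 = 20, R_n = min(1.2×20×25×400, 2.4×16×25×400) = 240 kN/bolt; interior L_c = 55 − 18 = 37, R_n = 384 kN/bolt. φR_n = 0.75 × (2×240 + 4×384) = 1512.0 kN.
Governing: min(1047.7, 1512.0) = 1047.7 kN → bolt shear.

1047.7 kN (bolt shear governs)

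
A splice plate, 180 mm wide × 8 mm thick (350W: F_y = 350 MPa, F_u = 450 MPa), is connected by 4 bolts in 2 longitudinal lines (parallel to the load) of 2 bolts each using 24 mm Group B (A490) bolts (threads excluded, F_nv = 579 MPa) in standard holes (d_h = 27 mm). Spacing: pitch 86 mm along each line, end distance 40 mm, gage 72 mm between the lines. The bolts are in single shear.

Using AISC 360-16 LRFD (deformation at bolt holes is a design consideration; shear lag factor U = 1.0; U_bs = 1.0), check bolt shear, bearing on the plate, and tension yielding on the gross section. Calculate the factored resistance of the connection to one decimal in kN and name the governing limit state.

Bolt shear: A_b = π(24)²/4 = 452.39 mm². φR_n = 0.75 × 579 × 452.39 × 4 × 1 = 785.8 kN.
Bearing (8 mm plate, F_u = 450 MPa): end bolts L_c = 40 − 27/2 = 26.5, R_n = min(1.2×26.5×8×450, 2.4×24×8×450) = 114.48 kN/bolt; interior L_c = 86 − 27 = 59, R_n = 207.36 kN/bolt. φR_n = 0.75 × (2×114.48 + 2×207.36) = 482.8 kN.
Tension yield (gross): A_g = 180×8 = 1440 mm². φR_n = 0.90 × 350 × 1440 = 453.6 kN.
Governing: min(785.8, 482.8, 453.6) = 453.6 kN → gross-section yield.

453.6 kN (gross-section yield governs)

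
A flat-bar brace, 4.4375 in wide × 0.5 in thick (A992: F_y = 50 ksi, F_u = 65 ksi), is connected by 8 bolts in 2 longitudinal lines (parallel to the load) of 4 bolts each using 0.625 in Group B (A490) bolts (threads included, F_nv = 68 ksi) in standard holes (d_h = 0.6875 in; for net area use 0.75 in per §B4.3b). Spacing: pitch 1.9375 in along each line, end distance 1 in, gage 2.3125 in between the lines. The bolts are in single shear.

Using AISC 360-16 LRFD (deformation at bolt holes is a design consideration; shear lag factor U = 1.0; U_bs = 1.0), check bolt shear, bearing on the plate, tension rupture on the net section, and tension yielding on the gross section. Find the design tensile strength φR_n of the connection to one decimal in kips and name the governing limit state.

71.6 kips (net-section rupture governs)

Bolt shear: A_b = π(0.625)²/4 = 0.3068 in². φR_n = 0.75 × 68 × 0.3068 × 8 × 1 = 125.2 kips.
Bearing (0.5 in plate, F_u = 65 ksi): end bolts L_c = 1 − 0.6875/2 = 0.65625, R_n = min(1.2×0.65625×0.5×65, 2.4×0.625×0.5×65) = 25.594 kips/bolt; interior L_c = 1.9375 − 0.6875 = 1.25, R_n = 48.75 kips/bolt. φR_n = 0.75 × (2×25.594 + 6×48.75) = 257.8 kips.
Tension rupture (net): A_n = (4.4375 − 2×0.75)×0.5 = 1.4688 in² (U = 1.0, A_e = A_n). φR_n = 0.75 × 65 × 1.4688 = 71.6 kips.
Tension yield (gross): A_g = 4.4375×0.5 = 2.2188 in². φR_n = 0.90 × 50 × 2.2188 = 99.8 kips.
Governing: min(125.2, 257.8, 71.6, 99.8) = 71.6 kips → net-section rupture.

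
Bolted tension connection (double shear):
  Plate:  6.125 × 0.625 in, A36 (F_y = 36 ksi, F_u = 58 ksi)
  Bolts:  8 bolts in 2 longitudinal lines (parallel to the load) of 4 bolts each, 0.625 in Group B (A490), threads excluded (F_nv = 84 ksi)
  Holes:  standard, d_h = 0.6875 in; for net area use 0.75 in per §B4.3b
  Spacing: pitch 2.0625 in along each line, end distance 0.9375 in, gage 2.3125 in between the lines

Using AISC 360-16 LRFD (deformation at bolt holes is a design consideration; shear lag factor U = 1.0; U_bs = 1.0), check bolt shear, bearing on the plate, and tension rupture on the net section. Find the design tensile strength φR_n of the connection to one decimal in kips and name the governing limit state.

Bolt shear: A_b = π(0.625)²/4 = 0.3068 in². φR_n = 0.75 × 84 × 0.3068 × 8 × 2 = 309.3 kips.
Bearing (0.625 in plate, F_u = 58 ksi): end bolts L_c = 0.9375 − 0.6875/2 = 0.59375, R_n = min(1.2×0.59375×0.625×58, 2.4×0.625×0.625×58) = 25.828 kips/bolt; interior L_c = 2.0625 − 0.6875 = 1.375, R_n = 54.375 kips/bolt. φR_n = 0.75 × (2×25.828 + 6×54.375) = 283.4 kips.
Tension rupture (net): A_n = (6.125 − 2×0.75)×0.625 = 2.8906 in² (U = 1.0, A_e = A_n). φR_n = 0.75 × 58 × 2.8906 = 125.7 kips.
Governing: min(309.3, 283.4, 125.7) = 125.7 kips → net-section rupture.

125.7 kips (net-section rupture governs)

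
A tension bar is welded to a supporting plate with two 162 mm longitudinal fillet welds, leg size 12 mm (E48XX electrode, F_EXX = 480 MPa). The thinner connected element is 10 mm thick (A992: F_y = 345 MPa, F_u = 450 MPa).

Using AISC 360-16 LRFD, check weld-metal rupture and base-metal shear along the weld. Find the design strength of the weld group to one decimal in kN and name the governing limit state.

Weld metal: throat = 0.707×12 = 8.484 mm, L = 2×162 = 324 mm. φR_n = 0.75 × 0.6 × 480 × 8.484 × 324 = 593.7 kN.
Base metal shear (10 mm plate): yield φR_n = 1.0×0.6×345×10×324 = 670.7 kN; rupture φR_n = 0.75×0.6×450×10×324 = 656.1 kN; take 656.1 kN (rupture).
Governing: min(593.7, 656.1) = 593.7 kN → weld metal.

593.7 kN (weld metal governs)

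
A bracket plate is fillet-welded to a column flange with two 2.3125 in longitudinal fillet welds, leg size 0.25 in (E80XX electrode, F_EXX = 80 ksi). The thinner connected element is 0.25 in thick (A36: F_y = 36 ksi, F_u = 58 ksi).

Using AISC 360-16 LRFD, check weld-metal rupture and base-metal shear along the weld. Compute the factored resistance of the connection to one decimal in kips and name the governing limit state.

Weld metal: throat = 0.707×0.25 = 0.17675 in, L = 2×2.3125 = 4.625 in. φR_n = 0.75 × 0.6 × 80 × 0.17675 × 4.625 = 29.4 kips.
Base metal shear (0.25 in plate): yield φR_n = 1.0×0.6×36×0.25×4.625 = 25.0 kips; rupture φR_n = 0.75×0.6×58×0.25×4.625 = 30.2 kips; take 25.0 kips (yield).
Governing: min(29.4, 25.0) = 25.0 kips → base-metal shear.

25.0 kips (base-metal shear governs)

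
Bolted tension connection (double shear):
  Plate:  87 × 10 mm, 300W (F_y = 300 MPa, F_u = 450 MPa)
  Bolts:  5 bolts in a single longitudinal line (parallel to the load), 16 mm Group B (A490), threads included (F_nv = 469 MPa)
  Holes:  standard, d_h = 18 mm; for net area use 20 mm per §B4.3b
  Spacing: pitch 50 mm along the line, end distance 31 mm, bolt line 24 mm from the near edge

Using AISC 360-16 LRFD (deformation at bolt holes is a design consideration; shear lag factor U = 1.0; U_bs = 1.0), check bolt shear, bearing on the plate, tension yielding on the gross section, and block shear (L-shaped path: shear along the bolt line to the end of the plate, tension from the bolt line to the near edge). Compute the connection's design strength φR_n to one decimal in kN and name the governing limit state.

Bolt shear: A_b = π(16)²/4 = 201.06 mm². φR_n = 0.75 × 469 × 201.06 × 5 × 2 = 707.2 kN.
Bearing (10 mm plate, F_u = 450 MPa): end bolts L_c = 31 − 18/2 = 22, R_n = min(1.2×22×10×450, 2.4×16×10×450) = 118.8 kN/bolt; interior L_c = 50 − 18 = 32, R_n = 172.8 kN/bolt. φR_n = 0.75 × (1×118.8 + 4×172.8) = 607.5 kN.
Tension yield (gross): A_g = 87×10 = 870 mm². φR_n = 0.90 × 300 × 870 = 234.9 kN.
Block shear: shear path 1×[31+4×50] = 1×231 mm, A_gv = 2310, A_nv = 1×(231 − 4.5×20)×10 = 1410 mm²; tension to near edge: (24 − 0.5×20)×10 = 140 mm². R_n = min(0.6×450×1410, 0.6×300×2310) + 1.0×450×140 = min(380.7, 415.8) + 63 = 443.7 kN. φR_n = 0.75 × 443.7 = 332.8 kN.
Governing: min(707.2, 607.5, 234.9, 332.8) = 234.9 kN → gross-section yield.

234.9 kN (gross-section yield governs)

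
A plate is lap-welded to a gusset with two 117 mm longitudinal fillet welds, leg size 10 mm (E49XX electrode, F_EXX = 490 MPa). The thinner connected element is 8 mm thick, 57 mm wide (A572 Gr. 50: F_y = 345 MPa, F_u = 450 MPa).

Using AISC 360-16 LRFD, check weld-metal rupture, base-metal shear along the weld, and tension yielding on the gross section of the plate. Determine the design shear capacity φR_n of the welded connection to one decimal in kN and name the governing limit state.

Weld metal: throat = 0.707×10 = 7.07 mm, L = 2×117 = 234 mm. φR_n = 0.75 × 0.6 × 490 × 7.07 × 234 = 364.8 kN.
Base metal shear (8 mm plate): yield φR_n = 1.0×0.6×345×8×234 = 387.5 kN; rupture φR_n = 0.75×0.6×450×8×234 = 379.1 kN; take 379.1 kN (rupture).
Tension yield (gross): A_g = 57×8 = 456 mm². φR_n = 0.90 × 345 × 456 = 141.6 kN.
Governing: min(364.8, 379.1, 141.6) = 141.6 kN → gross-section yield.

141.6 kN (gross-section yield governs)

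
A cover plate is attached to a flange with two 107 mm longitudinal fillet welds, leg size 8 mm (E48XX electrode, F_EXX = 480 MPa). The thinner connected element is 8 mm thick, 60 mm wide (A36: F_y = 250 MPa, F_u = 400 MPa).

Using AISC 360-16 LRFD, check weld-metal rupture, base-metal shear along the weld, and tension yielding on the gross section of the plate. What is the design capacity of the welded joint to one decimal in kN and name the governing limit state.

Weld metal: throat = 0.707×8 = 5.656 mm, L = 2×107 = 214 mm. φR_n = 0.75 × 0.6 × 480 × 5.656 × 214 = 261.4 kN.
Base metal shear (8 mm plate): yield φR_n = 1.0×0.6×250×8×214 = 256.8 kN; rupture φR_n = 0.75×0.6×400×8×214 = 308.2 kN; take 256.8 kN (yield).
Tension yield (gross): A_g = 60×8 = 480 mm². φR_n = 0.90 × 250 × 480 = 108.0 kN.
Governing: min(261.4, 256.8, 108.0) = 108.0 kN → gross-section yield.

108.0 kN (gross-section yield governs)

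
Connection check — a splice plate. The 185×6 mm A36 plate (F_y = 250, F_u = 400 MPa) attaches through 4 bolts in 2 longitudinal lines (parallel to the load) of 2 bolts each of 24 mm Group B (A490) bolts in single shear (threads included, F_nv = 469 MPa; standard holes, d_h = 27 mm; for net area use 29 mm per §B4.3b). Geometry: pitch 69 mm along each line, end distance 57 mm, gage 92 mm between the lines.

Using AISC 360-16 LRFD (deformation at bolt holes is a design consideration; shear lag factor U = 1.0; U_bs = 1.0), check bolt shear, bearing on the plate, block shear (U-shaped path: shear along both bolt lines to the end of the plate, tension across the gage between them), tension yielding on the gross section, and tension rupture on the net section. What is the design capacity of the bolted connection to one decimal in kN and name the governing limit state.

228.6 kN (net-section rupture governs)

Bolt shear: A_b = π(24)²/4 = 452.39 mm². φR_n = 0.75 × 469 × 452.39 × 4 × 1 = 636.5 kN.
Bearing (6 mm plate, F_u = 400 MPa): end bolts L_c = 57 − 27/2 = 43.5, R_n = min(1.2×43.5×6×400, 2.4×24×6×400) = 125.28 kN/bolt; interior L_c = 69 − 27 = 42, R_n = 120.96 kN/bolt. φR_n = 0.75 × (2×125.28 + 2×120.96) = 369.4 kN.
Block shear: shear path 2×[57+1×69] = 2×126 mm, A_gv = 1512, A_nv = 2×(126 − 1.5×29)×6 = 990 mm²; tension across gage: (92 − 1×29)×6 = 378 mm². R_n = min(0.6×400×990, 0.6×250×1512) + 1.0×400×378 = min(237.6, 226.8) + 151.2 = 378 kN. φR_n = 0.75 × 378 = 283.5 kN.
Tension yield (gross): A_g = 185×6 = 1110 mm². φR_n = 0.90 × 250 × 1110 = 249.8 kN.
Tension rupture (net): A_n = (185 − 2×29)×6 = 762 mm² (U = 1.0, A_e = A_n). φR_n = 0.75 × 400 × 762 = 228.6 kN.
Governing: min(636.5, 369.4, 283.5, 249.8, 228.6) = 228.6 kN → net-section rupture.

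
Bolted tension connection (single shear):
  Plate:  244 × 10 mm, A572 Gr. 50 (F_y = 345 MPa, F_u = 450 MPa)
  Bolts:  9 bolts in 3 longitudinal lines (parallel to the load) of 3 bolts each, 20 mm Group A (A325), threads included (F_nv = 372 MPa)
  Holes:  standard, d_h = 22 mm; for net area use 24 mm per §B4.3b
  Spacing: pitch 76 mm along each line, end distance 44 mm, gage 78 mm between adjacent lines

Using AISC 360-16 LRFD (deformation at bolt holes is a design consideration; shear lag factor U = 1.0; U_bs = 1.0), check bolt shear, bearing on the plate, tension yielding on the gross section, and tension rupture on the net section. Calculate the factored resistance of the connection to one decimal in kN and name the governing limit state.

580.5 kN (net-section rupture governs)

Bolt shear: A_b = π(20)²/4 = 314.16 mm². φR_n = 0.75 × 372 × 314.16 × 9 × 1 = 788.9 kN.
Bearing (10 mm plate, F_u = 450 MPa): end bolts L_c = 44 − 22/2 = 33, R_n = min(1.2×33×10×450, 2.4×20×10×450) = 178.2 kN/bolt; interior L_c = 76 − 22 = 54, R_n = 216 kN/bolt. φR_n = 0.75 × (3×178.2 + 6×216) = 1373.0 kN.
Tension yield (gross): A_g = 244×10 = 2440 mm². φR_n = 0.90 × 345 × 2440 = 757.6 kN.
Tension rupture (net): A_n = (244 − 3×24)×10 = 1720 mm² (U = 1.0, A_e = A_n). φR_n = 0.75 × 450 × 1720 = 580.5 kN.
Governing: min(788.9, 1373.0, 757.6, 580.5) = 580.5 kN → net-section rupture.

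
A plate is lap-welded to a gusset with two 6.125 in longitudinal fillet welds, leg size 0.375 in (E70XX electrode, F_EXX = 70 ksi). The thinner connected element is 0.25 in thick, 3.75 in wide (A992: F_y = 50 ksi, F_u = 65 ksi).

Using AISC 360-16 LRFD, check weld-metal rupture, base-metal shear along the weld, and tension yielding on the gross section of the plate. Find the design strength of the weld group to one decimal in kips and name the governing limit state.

42.2 kips (gross-section yield governs)

Weld metal: throat = 0.707×0.375 = 0.26513 in, L = 2×6.125 = 12.25 in. φR_n = 0.75 × 0.6 × 70 × 0.26513 × 12.25 = 102.3 kips.
Base metal shear (0.25 in plate): yield φR_n = 1.0×0.6×50×0.25×12.25 = 91.9 kips; rupture φR_n = 0.75×0.6×65×0.25×12.25 = 89.6 kips; take 89.6 kips (rupture).
Tension yield (gross): A_g = 3.75×0.25 = 0.9375 in². φR_n = 0.90 × 50 × 0.9375 = 42.2 kips.
Governing: min(102.3, 89.6, 42.2) = 42.2 kips → gross-section yield.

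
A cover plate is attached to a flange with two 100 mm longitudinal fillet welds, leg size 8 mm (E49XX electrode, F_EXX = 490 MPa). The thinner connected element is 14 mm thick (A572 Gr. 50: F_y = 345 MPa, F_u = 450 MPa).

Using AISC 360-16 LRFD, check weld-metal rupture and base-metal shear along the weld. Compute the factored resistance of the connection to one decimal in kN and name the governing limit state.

249.4 kN (weld metal governs)

Weld metal: throat = 0.707×8 = 5.656 mm, L = 2×100 = 200 mm. φR_n = 0.75 × 0.6 × 490 × 5.656 × 200 = 249.4 kN.
Base metal shear (14 mm plate): yield φR_n = 1.0×0.6×345×14×200 = 579.6 kN; rupture φR_n = 0.75×0.6×450×14×200 = 567.0 kN; take 567.0 kN (rupture).
Governing: min(249.4, 567.0) = 249.4 kN → weld metal.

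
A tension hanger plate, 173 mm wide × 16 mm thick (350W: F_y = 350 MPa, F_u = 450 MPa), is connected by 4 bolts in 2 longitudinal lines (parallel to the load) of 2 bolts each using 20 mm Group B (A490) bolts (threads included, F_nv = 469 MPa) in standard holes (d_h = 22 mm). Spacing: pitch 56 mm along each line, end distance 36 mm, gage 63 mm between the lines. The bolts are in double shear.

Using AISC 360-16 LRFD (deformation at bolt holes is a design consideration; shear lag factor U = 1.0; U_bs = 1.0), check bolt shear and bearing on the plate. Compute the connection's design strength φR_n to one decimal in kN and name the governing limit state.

Bolt shear: A_b = π(20)²/4 = 314.16 mm². φR_n = 0.75 × 469 × 314.16 × 4 × 2 = 884.0 kN.
Bearing (16 mm plate, F_u = 450 MPa): end bolts L_c = 36 − 22/2 = 25, R_n = min(1.2×25×16×450, 2.4×20×16×450) = 216 kN/bolt; interior L_c = 56 − 22 = 34, R_n = 293.76 kN/bolt. φR_n = 0.75 × (2×216 + 2×293.76) = 764.6 kN.
Governing: min(884.0, 764.6) = 764.6 kN → bearing.

764.6 kN (bearing governs)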